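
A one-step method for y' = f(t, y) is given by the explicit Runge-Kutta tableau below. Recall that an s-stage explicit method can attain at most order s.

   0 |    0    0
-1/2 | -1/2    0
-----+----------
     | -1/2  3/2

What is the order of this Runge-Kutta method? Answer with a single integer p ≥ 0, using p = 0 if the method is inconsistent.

b = (-1/2, 3/2)
c = (0, -1/2)
Σ b_i: (-1/2)·1 + 3/2·1 = 1 ✓
b·c: 3/2·(-1/2) = -3/4 ≠ 1/2 ⇒ order 1.

1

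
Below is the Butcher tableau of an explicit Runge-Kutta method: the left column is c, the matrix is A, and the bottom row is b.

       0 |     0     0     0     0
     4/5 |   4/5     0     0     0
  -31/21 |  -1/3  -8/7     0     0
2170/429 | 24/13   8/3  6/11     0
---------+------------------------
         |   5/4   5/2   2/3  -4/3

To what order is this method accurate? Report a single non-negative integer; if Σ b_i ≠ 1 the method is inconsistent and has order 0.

0

b = (5/4, 5/2, 2/3, -4/3)
c = (0, 4/5, -31/21, 2170/429)
Ac = (0, 0, -32/35, 1534/1155)
Σ b_i: 5/4·1 + 5/2·1 + 2/3·1 + (-4/3)·1 = 37/12 ≠ 1 ⇒ order 0.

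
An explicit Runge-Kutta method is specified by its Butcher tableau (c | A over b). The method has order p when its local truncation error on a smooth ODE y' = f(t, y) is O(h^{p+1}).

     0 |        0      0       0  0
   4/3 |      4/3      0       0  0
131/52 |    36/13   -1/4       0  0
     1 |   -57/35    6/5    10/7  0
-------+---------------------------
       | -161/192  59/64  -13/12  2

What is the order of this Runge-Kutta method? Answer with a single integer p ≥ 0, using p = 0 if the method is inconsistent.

2

b = (-161/192, 59/64, -13/12, 2)
c = (0, 4/3, 131/52, 1)
Ac = (0, 0, -1/3, 4731/910)
Σ b_i: (-161/192)·1 + 59/64·1 + (-13/12)·1 + 2·1 = 1 ✓
b·c: 59/64·4/3 + (-13/12)·131/52 + 2·1 = 1/2 ✓
b·c²: 59/64·16/9 + (-13/12)·17161/2704 + 2·1 = -24235/7488 ≠ 1/3 ⇒ order 2.
b·Ac: (-13/12)·(-1/3) + 2·4731/910 = 176231/16380 ≠ 1/6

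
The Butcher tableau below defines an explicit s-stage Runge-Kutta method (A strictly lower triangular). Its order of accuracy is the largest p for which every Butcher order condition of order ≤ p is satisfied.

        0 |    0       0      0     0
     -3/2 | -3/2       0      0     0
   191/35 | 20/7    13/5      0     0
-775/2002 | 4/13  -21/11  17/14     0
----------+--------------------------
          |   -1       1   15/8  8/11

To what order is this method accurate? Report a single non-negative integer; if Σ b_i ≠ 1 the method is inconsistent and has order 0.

0

b = (-1, 1, 15/8, 8/11)
c = (0, -3/2, 191/35, -775/2002)
Ac = (0, 0, -39/10, 25576/2695)
Σ b_i: (-1)·1 + 1·1 + 15/8·1 + 8/11·1 = 229/88 ≠ 1 ⇒ order 0.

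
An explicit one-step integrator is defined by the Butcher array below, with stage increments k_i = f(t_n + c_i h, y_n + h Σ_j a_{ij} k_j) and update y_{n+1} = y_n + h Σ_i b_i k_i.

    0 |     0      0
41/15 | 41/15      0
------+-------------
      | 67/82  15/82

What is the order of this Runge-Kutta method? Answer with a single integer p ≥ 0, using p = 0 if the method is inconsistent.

2

b = (67/82, 15/82)
c = (0, 41/15)
Σ b_i: 67/82·1 + 15/82·1 = 1 ✓
b·c: 15/82·41/15 = 1/2 ✓; 2 stages ⇒ order 2.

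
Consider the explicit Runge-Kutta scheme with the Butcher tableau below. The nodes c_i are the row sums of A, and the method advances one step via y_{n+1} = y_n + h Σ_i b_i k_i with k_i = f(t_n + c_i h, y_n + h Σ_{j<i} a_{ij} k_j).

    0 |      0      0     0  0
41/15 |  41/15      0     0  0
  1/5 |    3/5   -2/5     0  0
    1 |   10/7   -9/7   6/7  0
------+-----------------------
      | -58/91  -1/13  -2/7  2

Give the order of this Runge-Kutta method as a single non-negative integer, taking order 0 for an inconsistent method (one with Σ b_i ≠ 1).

1

b = (-58/91, -1/13, -2/7, 2)
c = (0, 41/15, 1/5, 1)
Ac = (0, 0, -82/75, -117/35)
Σ b_i: (-58/91)·1 + (-1/13)·1 + (-2/7)·1 + 2·1 = 1 ✓
b·c: (-1/13)·41/15 + (-2/7)·1/5 + 2·1 = 473/273 ≠ 1/2 ⇒ order 1.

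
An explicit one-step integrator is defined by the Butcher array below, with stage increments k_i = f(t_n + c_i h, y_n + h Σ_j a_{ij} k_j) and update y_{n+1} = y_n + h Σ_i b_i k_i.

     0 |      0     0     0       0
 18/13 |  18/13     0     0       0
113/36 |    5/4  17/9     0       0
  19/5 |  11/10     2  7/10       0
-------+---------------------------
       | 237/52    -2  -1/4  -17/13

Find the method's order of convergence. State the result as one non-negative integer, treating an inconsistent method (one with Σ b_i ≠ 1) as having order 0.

b = (237/52, -2, -1/4, -17/13)
c = (0, 18/13, 113/36, 19/5)
Ac = (0, 0, 34/13, 23243/4680)
Σ b_i: 237/52·1 + (-2)·1 + (-1/4)·1 + (-17/13)·1 = 1 ✓
b·c: (-2)·18/13 + (-1/4)·113/36 + (-17/13)·19/5 = -79777/9360 ≠ 1/2 ⇒ order 1.

1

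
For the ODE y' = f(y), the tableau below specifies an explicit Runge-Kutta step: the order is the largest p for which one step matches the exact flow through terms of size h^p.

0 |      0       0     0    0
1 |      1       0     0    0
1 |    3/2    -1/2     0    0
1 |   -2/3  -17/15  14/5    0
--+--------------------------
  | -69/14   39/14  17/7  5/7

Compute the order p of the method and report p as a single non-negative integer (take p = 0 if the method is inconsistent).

1

b = (-69/14, 39/14, 17/7, 5/7)
c = (0, 1, 1, 1)
Ac = (0, 0, -1/2, 5/3)
Σ b_i: (-69/14)·1 + 39/14·1 + 17/7·1 + 5/7·1 = 1 ✓
b·c: 39/14·1 + 17/7·1 + 5/7·1 = 83/14 ≠ 1/2 ⇒ order 1.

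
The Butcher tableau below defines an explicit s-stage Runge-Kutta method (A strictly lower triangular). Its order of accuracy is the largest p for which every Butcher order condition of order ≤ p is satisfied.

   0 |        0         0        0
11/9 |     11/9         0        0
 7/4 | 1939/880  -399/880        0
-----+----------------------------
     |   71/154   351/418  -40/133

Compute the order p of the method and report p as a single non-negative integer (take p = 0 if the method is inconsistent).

b = (71/154, 351/418, -40/133)
c = (0, 11/9, 7/4)
Ac = (0, 0, -133/240)
Σ b_i: 71/154·1 + 351/418·1 + (-40/133)·1 = 1 ✓
b·c: 351/418·11/9 + (-40/133)·7/4 = 1/2 ✓
b·c²: 351/418·121/81 + (-40/133)·49/16 = 1/3 ✓
b·Ac: (-40/133)·(-133/240) = 1/6 ✓; 3 stages ⇒ order 3.

3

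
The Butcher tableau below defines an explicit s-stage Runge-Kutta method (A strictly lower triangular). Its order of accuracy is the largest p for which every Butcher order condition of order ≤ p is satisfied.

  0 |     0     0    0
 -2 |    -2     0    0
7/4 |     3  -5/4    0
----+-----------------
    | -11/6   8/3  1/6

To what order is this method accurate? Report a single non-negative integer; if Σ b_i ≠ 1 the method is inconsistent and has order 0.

b = (-11/6, 8/3, 1/6)
c = (0, -2, 7/4)
Ac = (0, 0, 5/2)
Σ b_i: (-11/6)·1 + 8/3·1 + 1/6·1 = 1 ✓
b·c: 8/3·(-2) + 1/6·7/4 = -121/24 ≠ 1/2 ⇒ order 1.

1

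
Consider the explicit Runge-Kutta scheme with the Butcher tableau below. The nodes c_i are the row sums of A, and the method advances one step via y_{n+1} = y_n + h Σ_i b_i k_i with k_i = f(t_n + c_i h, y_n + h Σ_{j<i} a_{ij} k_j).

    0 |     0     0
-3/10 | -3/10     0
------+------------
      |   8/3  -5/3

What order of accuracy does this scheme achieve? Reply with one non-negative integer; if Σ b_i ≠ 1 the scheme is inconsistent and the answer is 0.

2

b = (8/3, -5/3)
c = (0, -3/10)
Σ b_i: 8/3·1 + (-5/3)·1 = 1 ✓
b·c: (-5/3)·(-3/10) = 1/2 ✓; 2 stages ⇒ order 2.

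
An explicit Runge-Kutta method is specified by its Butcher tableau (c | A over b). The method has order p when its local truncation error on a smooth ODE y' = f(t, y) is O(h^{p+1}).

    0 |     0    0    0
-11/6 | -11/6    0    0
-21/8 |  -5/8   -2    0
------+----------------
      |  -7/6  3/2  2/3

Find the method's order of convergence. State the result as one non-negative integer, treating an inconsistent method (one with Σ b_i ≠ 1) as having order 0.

1

b = (-7/6, 3/2, 2/3)
c = (0, -11/6, -21/8)
Ac = (0, 0, 11/3)
Σ b_i: (-7/6)·1 + 3/2·1 + 2/3·1 = 1 ✓
b·c: 3/2·(-11/6) + 2/3·(-21/8) = -9/2 ≠ 1/2 ⇒ order 1.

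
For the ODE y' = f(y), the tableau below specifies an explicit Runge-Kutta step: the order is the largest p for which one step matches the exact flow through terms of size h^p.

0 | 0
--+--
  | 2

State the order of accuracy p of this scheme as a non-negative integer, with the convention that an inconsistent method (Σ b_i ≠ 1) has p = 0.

b = (2)
c = (0)
Σ b_i: 2·1 = 2 ≠ 1 ⇒ order 0.

0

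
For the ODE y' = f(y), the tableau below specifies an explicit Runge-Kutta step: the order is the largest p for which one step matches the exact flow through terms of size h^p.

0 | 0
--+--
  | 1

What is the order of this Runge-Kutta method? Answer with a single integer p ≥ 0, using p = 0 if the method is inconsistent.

b = (1)
c = (0)
Σ b_i: 1·1 = 1 ✓; 1 stage ⇒ order 1.

1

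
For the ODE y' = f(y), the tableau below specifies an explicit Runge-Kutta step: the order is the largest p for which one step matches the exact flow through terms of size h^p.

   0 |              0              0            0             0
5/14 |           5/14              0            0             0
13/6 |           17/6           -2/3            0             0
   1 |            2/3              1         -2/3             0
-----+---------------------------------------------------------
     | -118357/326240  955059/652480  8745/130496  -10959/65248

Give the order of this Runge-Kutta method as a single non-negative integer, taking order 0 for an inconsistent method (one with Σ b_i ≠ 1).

3

b = (-118357/326240, 955059/652480, 8745/130496, -10959/65248)
c = (0, 5/14, 13/6, 1)
Ac = (0, 0, -5/21, -137/126)
Σ b_i: (-118357/326240)·1 + 955059/652480·1 + 8745/130496·1 + (-10959/65248)·1 = 1 ✓
b·c: 955059/652480·5/14 + 8745/130496·13/6 + (-10959/65248)·1 = 1/2 ✓
b·c²: 955059/652480·25/196 + 8745/130496·169/36 + (-10959/65248)·1 = 1/3 ✓
b·Ac: 8745/130496·(-5/21) + (-10959/65248)·(-137/126) = 1/6 ✓
b·c³: 955059/652480·125/2744 + 8745/130496·2197/216 + (-10959/65248)·1 = 9542147/16442496 ≠ 1/4 ⇒ order 3.
b·(c∘Ac): 8745/130496·(-65/126) + (-10959/65248)·(-137/126) = 115921/782976 ≠ 1/8
b·Ac²: 8745/130496·(-25/294) + (-10959/65248)·(-15887/5292) = 1024631/2055312 ≠ 1/12
b·A²c: (-10959/65248)·10/63 = -18265/685104 ≠ 1/24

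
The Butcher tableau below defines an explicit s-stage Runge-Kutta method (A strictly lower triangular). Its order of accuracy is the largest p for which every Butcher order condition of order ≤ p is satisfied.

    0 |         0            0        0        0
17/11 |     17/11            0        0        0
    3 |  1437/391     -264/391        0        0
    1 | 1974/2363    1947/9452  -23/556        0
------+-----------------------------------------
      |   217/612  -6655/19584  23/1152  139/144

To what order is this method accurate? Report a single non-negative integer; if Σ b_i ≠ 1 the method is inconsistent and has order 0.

b = (217/612, -6655/19584, 23/1152, 139/144)
c = (0, 17/11, 3, 1)
Ac = (0, 0, -24/23, 27/139)
Σ b_i: 217/612·1 + (-6655/19584)·1 + 23/1152·1 + 139/144·1 = 1 ✓
b·c: (-6655/19584)·17/11 + 23/1152·3 + 139/144·1 = 1/2 ✓
b·c²: (-6655/19584)·289/121 + 23/1152·9 + 139/144·1 = 1/3 ✓
b·Ac: 23/1152·(-24/23) + 139/144·27/139 = 1/6 ✓
b·c³: (-6655/19584)·4913/1331 + 23/1152·27 + 139/144·1 = 1/4 ✓
b·(c∘Ac): 23/1152·(-72/23) + 139/144·27/139 = 1/8 ✓
b·Ac²: 23/1152·(-408/253) + 139/144·183/1529 = 1/12 ✓
b·A²c: 139/144·6/139 = 1/24 ✓; 4 stages ⇒ order 4.

4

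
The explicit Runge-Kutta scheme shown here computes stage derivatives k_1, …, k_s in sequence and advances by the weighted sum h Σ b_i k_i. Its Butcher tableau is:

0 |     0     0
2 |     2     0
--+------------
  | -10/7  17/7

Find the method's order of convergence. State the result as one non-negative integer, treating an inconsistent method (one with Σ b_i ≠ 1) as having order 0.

1

b = (-10/7, 17/7)
c = (0, 2)
Σ b_i: (-10/7)·1 + 17/7·1 = 1 ✓
b·c: 17/7·2 = 34/7 ≠ 1/2 ⇒ order 1.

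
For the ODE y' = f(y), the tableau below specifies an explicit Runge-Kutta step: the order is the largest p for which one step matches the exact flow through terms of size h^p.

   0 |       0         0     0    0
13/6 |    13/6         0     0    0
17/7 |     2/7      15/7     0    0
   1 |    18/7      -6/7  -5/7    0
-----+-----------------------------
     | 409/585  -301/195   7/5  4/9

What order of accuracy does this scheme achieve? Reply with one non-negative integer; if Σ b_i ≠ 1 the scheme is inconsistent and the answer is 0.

b = (409/585, -301/195, 7/5, 4/9)
c = (0, 13/6, 17/7, 1)
Ac = (0, 0, 65/14, -176/49)
Σ b_i: 409/585·1 + (-301/195)·1 + 7/5·1 + 4/9·1 = 1 ✓
b·c: (-301/195)·13/6 + 7/5·17/7 + 4/9·1 = 1/2 ✓
b·c²: (-301/195)·169/36 + 7/5·289/49 + 4/9·1 = 5501/3780 ≠ 1/3 ⇒ order 2.
b·Ac: 7/5·65/14 + 4/9·(-176/49) = 4325/882 ≠ 1/6

2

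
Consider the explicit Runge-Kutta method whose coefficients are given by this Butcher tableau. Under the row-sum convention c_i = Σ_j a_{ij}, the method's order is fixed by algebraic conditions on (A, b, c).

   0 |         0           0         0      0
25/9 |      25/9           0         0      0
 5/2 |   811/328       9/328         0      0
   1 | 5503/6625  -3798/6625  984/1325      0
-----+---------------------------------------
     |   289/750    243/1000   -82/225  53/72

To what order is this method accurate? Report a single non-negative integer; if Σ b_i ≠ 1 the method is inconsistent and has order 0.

b = (289/750, 243/1000, -82/225, 53/72)
c = (0, 25/9, 5/2, 1)
Ac = (0, 0, 25/328, 14/53)
Σ b_i: 289/750·1 + 243/1000·1 + (-82/225)·1 + 53/72·1 = 1 ✓
b·c: 243/1000·25/9 + (-82/225)·5/2 + 53/72·1 = 1/2 ✓
b·c²: 243/1000·625/81 + (-82/225)·25/4 + 53/72·1 = 1/3 ✓
b·Ac: (-82/225)·25/328 + 53/72·14/53 = 1/6 ✓
b·c³: 243/1000·15625/729 + (-82/225)·125/8 + 53/72·1 = 1/4 ✓
b·(c∘Ac): (-82/225)·125/656 + 53/72·14/53 = 1/8 ✓
b·Ac²: (-82/225)·625/2952 + 53/72·104/477 = 1/12 ✓
b·A²c: 53/72·3/53 = 1/24 ✓; 4 stages ⇒ order 4.

4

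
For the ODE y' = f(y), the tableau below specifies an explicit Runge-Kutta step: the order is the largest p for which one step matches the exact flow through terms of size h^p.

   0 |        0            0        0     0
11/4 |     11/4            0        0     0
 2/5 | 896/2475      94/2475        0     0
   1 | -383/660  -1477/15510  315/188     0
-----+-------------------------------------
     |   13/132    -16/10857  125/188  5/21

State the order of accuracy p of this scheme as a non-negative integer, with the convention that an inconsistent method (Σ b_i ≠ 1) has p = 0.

4

b = (13/132, -16/10857, 125/188, 5/21)
c = (0, 11/4, 2/5, 1)
Ac = (0, 0, 47/450, 49/120)
Σ b_i: 13/132·1 + (-16/10857)·1 + 125/188·1 + 5/21·1 = 1 ✓
b·c: (-16/10857)·11/4 + 125/188·2/5 + 5/21·1 = 1/2 ✓
b·c²: (-16/10857)·121/16 + 125/188·4/25 + 5/21·1 = 1/3 ✓
b·Ac: 125/188·47/450 + 5/21·49/120 = 1/6 ✓
b·c³: (-16/10857)·1331/64 + 125/188·8/125 + 5/21·1 = 1/4 ✓
b·(c∘Ac): 125/188·47/1125 + 5/21·49/120 = 1/8 ✓
b·Ac²: 125/188·517/1800 + 5/21·(-217/480) = 1/12 ✓
b·A²c: 5/21·7/40 = 1/24 ✓; 4 stages ⇒ order 4.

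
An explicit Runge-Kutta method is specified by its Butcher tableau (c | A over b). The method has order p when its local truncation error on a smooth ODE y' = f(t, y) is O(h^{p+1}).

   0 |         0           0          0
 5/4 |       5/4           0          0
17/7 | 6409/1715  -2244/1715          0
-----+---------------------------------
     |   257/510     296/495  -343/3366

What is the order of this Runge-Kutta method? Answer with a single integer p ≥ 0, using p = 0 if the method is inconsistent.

b = (257/510, 296/495, -343/3366)
c = (0, 5/4, 17/7)
Ac = (0, 0, -561/343)
Σ b_i: 257/510·1 + 296/495·1 + (-343/3366)·1 = 1 ✓
b·c: 296/495·5/4 + (-343/3366)·17/7 = 1/2 ✓
b·c²: 296/495·25/16 + (-343/3366)·289/49 = 1/3 ✓
b·Ac: (-343/3366)·(-561/343) = 1/6 ✓; 3 stages ⇒ order 3.

3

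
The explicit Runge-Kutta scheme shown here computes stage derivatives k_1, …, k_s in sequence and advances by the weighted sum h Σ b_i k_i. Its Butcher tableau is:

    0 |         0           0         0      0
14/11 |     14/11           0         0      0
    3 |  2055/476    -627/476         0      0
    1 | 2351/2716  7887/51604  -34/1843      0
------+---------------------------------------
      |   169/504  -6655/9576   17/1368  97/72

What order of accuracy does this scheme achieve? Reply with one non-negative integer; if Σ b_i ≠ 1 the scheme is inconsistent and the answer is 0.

b = (169/504, -6655/9576, 17/1368, 97/72)
c = (0, 14/11, 3, 1)
Ac = (0, 0, -57/34, 27/194)
Σ b_i: 169/504·1 + (-6655/9576)·1 + 17/1368·1 + 97/72·1 = 1 ✓
b·c: (-6655/9576)·14/11 + 17/1368·3 + 97/72·1 = 1/2 ✓
b·c²: (-6655/9576)·196/121 + 17/1368·9 + 97/72·1 = 1/3 ✓
b·Ac: 17/1368·(-57/34) + 97/72·27/194 = 1/6 ✓
b·c³: (-6655/9576)·2744/1331 + 17/1368·27 + 97/72·1 = 1/4 ✓
b·(c∘Ac): 17/1368·(-171/34) + 97/72·27/194 = 1/8 ✓
b·Ac²: 17/1368·(-399/187) + 97/72·87/1067 = 1/12 ✓
b·A²c: 97/72·3/97 = 1/24 ✓; 4 stages ⇒ order 4.

4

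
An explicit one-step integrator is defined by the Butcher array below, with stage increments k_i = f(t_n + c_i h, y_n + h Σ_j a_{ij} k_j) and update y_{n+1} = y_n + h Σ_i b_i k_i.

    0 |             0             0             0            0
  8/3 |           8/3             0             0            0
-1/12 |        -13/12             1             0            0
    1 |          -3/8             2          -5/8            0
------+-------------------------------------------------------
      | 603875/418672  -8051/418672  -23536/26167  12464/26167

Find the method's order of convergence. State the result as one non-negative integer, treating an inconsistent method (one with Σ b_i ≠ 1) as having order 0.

b = (603875/418672, -8051/418672, -23536/26167, 12464/26167)
c = (0, 8/3, -1/12, 1)
Ac = (0, 0, 8/3, 517/96)
Σ b_i: 603875/418672·1 + (-8051/418672)·1 + (-23536/26167)·1 + 12464/26167·1 = 1 ✓
b·c: (-8051/418672)·8/3 + (-23536/26167)·(-1/12) + 12464/26167·1 = 1/2 ✓
b·c²: (-8051/418672)·64/9 + (-23536/26167)·1/144 + 12464/26167·1 = 1/3 ✓
b·Ac: (-23536/26167)·8/3 + 12464/26167·517/96 = 1/6 ✓
b·c³: (-8051/418672)·512/27 + (-23536/26167)·(-1/1728) + 12464/26167·1 = 105685/942012 ≠ 1/4 ⇒ order 3.
b·(c∘Ac): (-23536/26167)·(-2/9) + 12464/26167·517/96 = 1302373/471006 ≠ 1/8
b·Ac²: (-23536/26167)·64/9 + 12464/26167·16379/1152 = 708809/1884024 ≠ 1/12
b·A²c: 12464/26167·(-5/3) = -62320/78501 ≠ 1/24

3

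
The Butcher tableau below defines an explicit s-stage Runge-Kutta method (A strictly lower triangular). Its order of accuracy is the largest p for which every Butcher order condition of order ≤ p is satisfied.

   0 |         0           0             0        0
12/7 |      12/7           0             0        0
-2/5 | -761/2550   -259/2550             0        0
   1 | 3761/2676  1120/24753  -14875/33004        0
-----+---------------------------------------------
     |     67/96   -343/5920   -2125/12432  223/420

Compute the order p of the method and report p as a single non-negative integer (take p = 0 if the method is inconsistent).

4

b = (67/96, -343/5920, -2125/12432, 223/420)
c = (0, 12/7, -2/5, 1)
Ac = (0, 0, -74/425, 115/446)
Σ b_i: 67/96·1 + (-343/5920)·1 + (-2125/12432)·1 + 223/420·1 = 1 ✓
b·c: (-343/5920)·12/7 + (-2125/12432)·(-2/5) + 223/420·1 = 1/2 ✓
b·c²: (-343/5920)·144/49 + (-2125/12432)·4/25 + 223/420·1 = 1/3 ✓
b·Ac: (-2125/12432)·(-74/425) + 223/420·115/446 = 1/6 ✓
b·c³: (-343/5920)·1728/343 + (-2125/12432)·(-8/125) + 223/420·1 = 1/4 ✓
b·(c∘Ac): (-2125/12432)·148/2125 + 223/420·115/446 = 1/8 ✓
b·Ac²: (-2125/12432)·(-888/2975) + 223/420·95/1561 = 1/12 ✓
b·A²c: 223/420·35/446 = 1/24 ✓; 4 stages ⇒ order 4.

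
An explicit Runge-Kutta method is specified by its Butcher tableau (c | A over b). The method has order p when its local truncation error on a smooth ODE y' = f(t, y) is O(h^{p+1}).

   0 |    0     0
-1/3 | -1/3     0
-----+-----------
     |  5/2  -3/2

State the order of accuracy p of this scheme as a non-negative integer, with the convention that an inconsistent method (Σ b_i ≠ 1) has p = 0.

b = (5/2, -3/2)
c = (0, -1/3)
Σ b_i: 5/2·1 + (-3/2)·1 = 1 ✓
b·c: (-3/2)·(-1/3) = 1/2 ✓; 2 stages ⇒ order 2.

2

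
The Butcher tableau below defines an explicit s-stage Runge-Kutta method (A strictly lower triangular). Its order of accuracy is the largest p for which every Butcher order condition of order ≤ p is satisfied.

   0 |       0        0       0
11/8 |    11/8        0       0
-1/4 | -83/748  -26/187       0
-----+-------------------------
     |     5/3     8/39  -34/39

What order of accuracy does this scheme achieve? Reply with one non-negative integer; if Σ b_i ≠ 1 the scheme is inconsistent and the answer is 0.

3

b = (5/3, 8/39, -34/39)
c = (0, 11/8, -1/4)
Ac = (0, 0, -13/68)
Σ b_i: 5/3·1 + 8/39·1 + (-34/39)·1 = 1 ✓
b·c: 8/39·11/8 + (-34/39)·(-1/4) = 1/2 ✓
b·c²: 8/39·121/64 + (-34/39)·1/16 = 1/3 ✓
b·Ac: (-34/39)·(-13/68) = 1/6 ✓; 3 stages ⇒ order 3.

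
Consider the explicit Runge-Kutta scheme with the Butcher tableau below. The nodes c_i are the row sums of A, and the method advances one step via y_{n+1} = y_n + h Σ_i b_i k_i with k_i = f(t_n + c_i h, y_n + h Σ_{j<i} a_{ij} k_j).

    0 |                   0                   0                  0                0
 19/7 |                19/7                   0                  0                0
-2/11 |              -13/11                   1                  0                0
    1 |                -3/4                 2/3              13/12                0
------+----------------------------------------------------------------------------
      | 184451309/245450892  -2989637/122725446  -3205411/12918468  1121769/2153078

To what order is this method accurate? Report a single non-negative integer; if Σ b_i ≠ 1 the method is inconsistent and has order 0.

b = (184451309/245450892, -2989637/122725446, -3205411/12918468, 1121769/2153078)
c = (0, 19/7, -2/11, 1)
Ac = (0, 0, 19/7, 745/462)
Σ b_i: 184451309/245450892·1 + (-2989637/122725446)·1 + (-3205411/12918468)·1 + 1121769/2153078·1 = 1 ✓
b·c: (-2989637/122725446)·19/7 + (-3205411/12918468)·(-2/11) + 1121769/2153078·1 = 1/2 ✓
b·c²: (-2989637/122725446)·361/49 + (-3205411/12918468)·4/121 + 1121769/2153078·1 = 1/3 ✓
b·Ac: (-3205411/12918468)·19/7 + 1121769/2153078·745/462 = 1/6 ✓
b·c³: (-2989637/122725446)·6859/343 + (-3205411/12918468)·(-8/1331) + 1121769/2153078·1 = 2931294/82893503 ≠ 1/4 ⇒ order 3.
b·(c∘Ac): (-3205411/12918468)·(-38/77) + 1121769/2153078·745/462 = 87047593/90429276 ≠ 1/8
b·Ac²: (-3205411/12918468)·361/49 + 1121769/2153078·29333/5929 = 745630423/994722036 ≠ 1/12
b·A²c: 1121769/2153078·247/84 = 92358981/60286184 ≠ 1/24

3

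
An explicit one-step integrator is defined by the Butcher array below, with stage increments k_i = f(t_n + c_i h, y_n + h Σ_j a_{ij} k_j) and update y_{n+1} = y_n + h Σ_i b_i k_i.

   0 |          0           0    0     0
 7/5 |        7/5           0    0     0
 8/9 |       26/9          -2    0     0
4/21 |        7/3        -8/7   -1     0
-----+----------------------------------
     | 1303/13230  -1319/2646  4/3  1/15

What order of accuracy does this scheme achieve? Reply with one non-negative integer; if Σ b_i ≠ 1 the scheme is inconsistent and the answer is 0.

2

b = (1303/13230, -1319/2646, 4/3, 1/15)
c = (0, 7/5, 8/9, 4/21)
Ac = (0, 0, -14/5, -112/45)
Σ b_i: 1303/13230·1 + (-1319/2646)·1 + 4/3·1 + 1/15·1 = 1 ✓
b·c: (-1319/2646)·7/5 + 4/3·8/9 + 1/15·4/21 = 1/2 ✓
b·c²: (-1319/2646)·49/25 + 4/3·64/81 + 1/15·16/441 = 46961/595350 ≠ 1/3 ⇒ order 2.
b·Ac: 4/3·(-14/5) + 1/15·(-112/45) = -2632/675 ≠ 1/6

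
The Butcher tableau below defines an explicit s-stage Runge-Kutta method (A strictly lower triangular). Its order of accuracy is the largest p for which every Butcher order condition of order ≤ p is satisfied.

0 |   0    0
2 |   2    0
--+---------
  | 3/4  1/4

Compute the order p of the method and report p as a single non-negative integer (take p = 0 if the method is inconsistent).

b = (3/4, 1/4)
c = (0, 2)
Σ b_i: 3/4·1 + 1/4·1 = 1 ✓
b·c: 1/4·2 = 1/2 ✓; 2 stages ⇒ order 2.

2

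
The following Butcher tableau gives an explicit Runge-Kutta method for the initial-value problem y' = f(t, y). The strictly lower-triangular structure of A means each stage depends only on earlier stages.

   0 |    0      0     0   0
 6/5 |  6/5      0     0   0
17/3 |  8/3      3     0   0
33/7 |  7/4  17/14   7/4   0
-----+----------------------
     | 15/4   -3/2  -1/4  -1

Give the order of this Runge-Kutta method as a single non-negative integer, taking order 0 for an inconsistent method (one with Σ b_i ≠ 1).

b = (15/4, -3/2, -1/4, -1)
c = (0, 6/5, 17/3, 33/7)
Ac = (0, 0, 18/5, 4777/420)
Σ b_i: 15/4·1 + (-3/2)·1 + (-1/4)·1 + (-1)·1 = 1 ✓
b·c: (-3/2)·6/5 + (-1/4)·17/3 + (-1)·33/7 = -3331/420 ≠ 1/2 ⇒ order 1.

1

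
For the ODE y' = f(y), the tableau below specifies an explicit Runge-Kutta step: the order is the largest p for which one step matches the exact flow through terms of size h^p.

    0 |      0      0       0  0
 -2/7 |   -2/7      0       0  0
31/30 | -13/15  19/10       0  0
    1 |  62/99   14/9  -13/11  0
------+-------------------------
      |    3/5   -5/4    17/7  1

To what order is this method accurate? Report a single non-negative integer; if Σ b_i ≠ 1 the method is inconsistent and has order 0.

b = (3/5, -5/4, 17/7, 1)
c = (0, -2/7, 31/30, 1)
Ac = (0, 0, -19/35, -1649/990)
Σ b_i: 3/5·1 + (-5/4)·1 + 17/7·1 + 1·1 = 389/140 ≠ 1 ⇒ order 0.

0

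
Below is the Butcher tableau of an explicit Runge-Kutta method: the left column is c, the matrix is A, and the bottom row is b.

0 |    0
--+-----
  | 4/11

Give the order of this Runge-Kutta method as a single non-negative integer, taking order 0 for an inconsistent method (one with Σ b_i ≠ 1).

b = (4/11)
c = (0)
Σ b_i: 4/11·1 = 4/11 ≠ 1 ⇒ order 0.

0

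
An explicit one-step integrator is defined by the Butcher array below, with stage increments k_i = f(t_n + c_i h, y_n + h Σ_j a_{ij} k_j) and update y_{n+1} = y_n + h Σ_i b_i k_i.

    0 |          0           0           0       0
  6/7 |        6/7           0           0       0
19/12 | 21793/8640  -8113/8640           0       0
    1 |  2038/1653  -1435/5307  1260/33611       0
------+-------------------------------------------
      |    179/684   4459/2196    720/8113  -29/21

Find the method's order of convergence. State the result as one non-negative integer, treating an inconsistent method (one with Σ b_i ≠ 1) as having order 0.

4

b = (179/684, 4459/2196, 720/8113, -29/21)
c = (0, 6/7, 19/12, 1)
Ac = (0, 0, -1159/1440, -5/29)
Σ b_i: 179/684·1 + 4459/2196·1 + 720/8113·1 + (-29/21)·1 = 1 ✓
b·c: 4459/2196·6/7 + 720/8113·19/12 + (-29/21)·1 = 1/2 ✓
b·c²: 4459/2196·36/49 + 720/8113·361/144 + (-29/21)·1 = 1/3 ✓
b·Ac: 720/8113·(-1159/1440) + (-29/21)·(-5/29) = 1/6 ✓
b·c³: 4459/2196·216/343 + 720/8113·6859/1728 + (-29/21)·1 = 1/4 ✓
b·(c∘Ac): 720/8113·(-22021/17280) + (-29/21)·(-5/29) = 1/8 ✓
b·Ac²: 720/8113·(-1159/1680) + (-29/21)·(-85/812) = 1/12 ✓
b·A²c: (-29/21)·(-7/232) = 1/24 ✓; 4 stages ⇒ order 4.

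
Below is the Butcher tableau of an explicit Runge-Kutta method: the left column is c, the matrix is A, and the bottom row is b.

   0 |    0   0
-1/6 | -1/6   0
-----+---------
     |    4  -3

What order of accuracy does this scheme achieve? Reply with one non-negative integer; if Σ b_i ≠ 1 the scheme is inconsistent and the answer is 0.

2

b = (4, -3)
c = (0, -1/6)
Σ b_i: 4·1 + (-3)·1 = 1 ✓
b·c: (-3)·(-1/6) = 1/2 ✓; 2 stages ⇒ order 2.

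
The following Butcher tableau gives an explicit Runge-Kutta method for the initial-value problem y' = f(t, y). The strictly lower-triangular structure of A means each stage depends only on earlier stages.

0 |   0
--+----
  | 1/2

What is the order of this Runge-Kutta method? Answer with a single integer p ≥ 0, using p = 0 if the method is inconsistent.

b = (1/2)
c = (0)
Σ b_i: 1/2·1 = 1/2 ≠ 1 ⇒ order 0.

0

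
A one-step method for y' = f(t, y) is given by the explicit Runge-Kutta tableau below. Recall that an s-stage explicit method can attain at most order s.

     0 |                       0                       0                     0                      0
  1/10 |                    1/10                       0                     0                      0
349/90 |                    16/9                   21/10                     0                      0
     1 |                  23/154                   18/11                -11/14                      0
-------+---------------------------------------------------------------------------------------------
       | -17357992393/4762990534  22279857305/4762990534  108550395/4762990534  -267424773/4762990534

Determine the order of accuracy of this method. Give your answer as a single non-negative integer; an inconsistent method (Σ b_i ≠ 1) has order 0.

3

b = (-17357992393/4762990534, 22279857305/4762990534, 108550395/4762990534, -267424773/4762990534)
c = (0, 1/10, 349/90, 1)
Ac = (0, 0, 21/100, -39961/13860)
Σ b_i: (-17357992393/4762990534)·1 + 22279857305/4762990534·1 + 108550395/4762990534·1 + (-267424773/4762990534)·1 = 1 ✓
b·c: 22279857305/4762990534·1/10 + 108550395/4762990534·349/90 + (-267424773/4762990534)·1 = 1/2 ✓
b·c²: 22279857305/4762990534·1/100 + 108550395/4762990534·121801/8100 + (-267424773/4762990534)·1 = 1/3 ✓
b·Ac: 108550395/4762990534·21/100 + (-267424773/4762990534)·(-39961/13860) = 1/6 ✓
b·c³: 22279857305/4762990534·1/1000 + 108550395/4762990534·42508549/729000 + (-267424773/4762990534)·1 = 410704550119/321501861045 ≠ 1/4 ⇒ order 3.
b·(c∘Ac): 108550395/4762990534·2443/3000 + (-267424773/4762990534)·(-39961/13860) = 515659426627/2857794320400 ≠ 1/8
b·Ac²: 108550395/4762990534·21/1000 + (-267424773/4762990534)·(-14717509/1247400) = 426262989661/643003722090 ≠ 1/12
b·A²c: (-267424773/4762990534)·(-33/200) = 8825017509/952598106800 ≠ 1/24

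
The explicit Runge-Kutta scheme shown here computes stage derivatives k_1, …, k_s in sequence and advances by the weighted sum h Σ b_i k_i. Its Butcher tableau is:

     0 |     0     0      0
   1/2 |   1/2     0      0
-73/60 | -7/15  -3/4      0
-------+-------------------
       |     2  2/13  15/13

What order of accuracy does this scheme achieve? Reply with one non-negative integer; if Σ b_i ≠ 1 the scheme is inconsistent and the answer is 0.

0

b = (2, 2/13, 15/13)
c = (0, 1/2, -73/60)
Ac = (0, 0, -3/8)
Σ b_i: 2·1 + 2/13·1 + 15/13·1 = 43/13 ≠ 1 ⇒ order 0.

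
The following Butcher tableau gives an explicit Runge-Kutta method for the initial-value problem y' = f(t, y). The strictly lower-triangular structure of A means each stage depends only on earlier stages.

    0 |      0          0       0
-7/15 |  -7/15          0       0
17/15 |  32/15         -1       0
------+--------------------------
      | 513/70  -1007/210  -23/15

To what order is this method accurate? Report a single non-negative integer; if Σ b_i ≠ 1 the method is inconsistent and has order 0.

b = (513/70, -1007/210, -23/15)
c = (0, -7/15, 17/15)
Ac = (0, 0, 7/15)
Σ b_i: 513/70·1 + (-1007/210)·1 + (-23/15)·1 = 1 ✓
b·c: (-1007/210)·(-7/15) + (-23/15)·17/15 = 1/2 ✓
b·c²: (-1007/210)·49/225 + (-23/15)·289/225 = -6781/2250 ≠ 1/3 ⇒ order 2.
b·Ac: (-23/15)·7/15 = -161/225 ≠ 1/6

2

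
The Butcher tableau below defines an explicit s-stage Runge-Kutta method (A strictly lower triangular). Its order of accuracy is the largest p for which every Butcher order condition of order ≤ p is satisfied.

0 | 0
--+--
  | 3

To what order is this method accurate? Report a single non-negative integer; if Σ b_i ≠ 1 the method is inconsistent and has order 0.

0

b = (3)
c = (0)
Σ b_i: 3·1 = 3 ≠ 1 ⇒ order 0.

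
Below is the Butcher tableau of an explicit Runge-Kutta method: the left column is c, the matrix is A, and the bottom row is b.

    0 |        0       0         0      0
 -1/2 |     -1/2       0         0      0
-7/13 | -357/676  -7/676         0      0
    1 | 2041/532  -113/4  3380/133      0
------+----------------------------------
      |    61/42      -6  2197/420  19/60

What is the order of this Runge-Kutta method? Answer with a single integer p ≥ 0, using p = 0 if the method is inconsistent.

b = (61/42, -6, 2197/420, 19/60)
c = (0, -1/2, -7/13, 1)
Ac = (0, 0, 7/1352, 67/152)
Σ b_i: 61/42·1 + (-6)·1 + 2197/420·1 + 19/60·1 = 1 ✓
b·c: (-6)·(-1/2) + 2197/420·(-7/13) + 19/60·1 = 1/2 ✓
b·c²: (-6)·1/4 + 2197/420·49/169 + 19/60·1 = 1/3 ✓
b·Ac: 2197/420·7/1352 + 19/60·67/152 = 1/6 ✓
b·c³: (-6)·(-1/8) + 2197/420·(-343/2197) + 19/60·1 = 1/4 ✓
b·(c∘Ac): 2197/420·(-49/17576) + 19/60·67/152 = 1/8 ✓
b·Ac²: 2197/420·(-7/2704) + 19/60·93/304 = 1/12 ✓
b·A²c: 19/60·5/38 = 1/24 ✓; 4 stages ⇒ order 4.

4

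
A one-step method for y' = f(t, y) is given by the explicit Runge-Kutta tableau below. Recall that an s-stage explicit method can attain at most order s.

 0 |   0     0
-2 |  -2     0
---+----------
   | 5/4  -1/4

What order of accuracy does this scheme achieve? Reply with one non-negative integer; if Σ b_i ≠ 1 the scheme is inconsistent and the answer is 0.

2

b = (5/4, -1/4)
c = (0, -2)
Σ b_i: 5/4·1 + (-1/4)·1 = 1 ✓
b·c: (-1/4)·(-2) = 1/2 ✓; 2 stages ⇒ order 2.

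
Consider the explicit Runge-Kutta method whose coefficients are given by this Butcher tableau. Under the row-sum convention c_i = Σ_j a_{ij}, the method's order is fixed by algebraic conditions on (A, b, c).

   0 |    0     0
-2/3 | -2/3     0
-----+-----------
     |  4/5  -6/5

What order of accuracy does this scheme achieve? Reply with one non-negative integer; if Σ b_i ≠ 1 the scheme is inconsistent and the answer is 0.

0

b = (4/5, -6/5)
c = (0, -2/3)
Σ b_i: 4/5·1 + (-6/5)·1 = -2/5 ≠ 1 ⇒ order 0.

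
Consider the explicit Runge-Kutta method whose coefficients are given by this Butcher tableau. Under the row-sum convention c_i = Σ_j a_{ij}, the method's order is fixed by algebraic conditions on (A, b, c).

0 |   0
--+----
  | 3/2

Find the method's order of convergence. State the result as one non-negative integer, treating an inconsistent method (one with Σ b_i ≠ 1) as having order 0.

b = (3/2)
c = (0)
Σ b_i: 3/2·1 = 3/2 ≠ 1 ⇒ order 0.

0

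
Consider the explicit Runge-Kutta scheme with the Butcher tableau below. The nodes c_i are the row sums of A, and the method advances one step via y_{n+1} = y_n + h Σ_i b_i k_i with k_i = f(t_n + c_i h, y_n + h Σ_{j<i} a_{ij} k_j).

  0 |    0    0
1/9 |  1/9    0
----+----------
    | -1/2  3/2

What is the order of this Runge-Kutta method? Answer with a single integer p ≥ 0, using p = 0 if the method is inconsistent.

1

b = (-1/2, 3/2)
c = (0, 1/9)
Σ b_i: (-1/2)·1 + 3/2·1 = 1 ✓
b·c: 3/2·1/9 = 1/6 ≠ 1/2 ⇒ order 1.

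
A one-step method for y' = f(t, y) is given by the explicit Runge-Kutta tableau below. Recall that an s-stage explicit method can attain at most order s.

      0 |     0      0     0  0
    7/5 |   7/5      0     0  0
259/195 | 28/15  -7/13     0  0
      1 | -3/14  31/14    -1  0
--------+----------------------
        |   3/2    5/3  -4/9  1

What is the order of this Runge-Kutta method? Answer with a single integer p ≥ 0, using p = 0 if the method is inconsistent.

0

b = (3/2, 5/3, -4/9, 1)
c = (0, 7/5, 259/195, 1)
Ac = (0, 0, -49/65, 691/390)
Σ b_i: 3/2·1 + 5/3·1 + (-4/9)·1 + 1·1 = 67/18 ≠ 1 ⇒ order 0.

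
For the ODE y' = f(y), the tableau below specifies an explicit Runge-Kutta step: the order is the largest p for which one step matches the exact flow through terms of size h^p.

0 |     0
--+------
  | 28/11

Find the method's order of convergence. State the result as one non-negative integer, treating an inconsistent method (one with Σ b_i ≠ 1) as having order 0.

0

b = (28/11)
c = (0)
Σ b_i: 28/11·1 = 28/11 ≠ 1 ⇒ order 0.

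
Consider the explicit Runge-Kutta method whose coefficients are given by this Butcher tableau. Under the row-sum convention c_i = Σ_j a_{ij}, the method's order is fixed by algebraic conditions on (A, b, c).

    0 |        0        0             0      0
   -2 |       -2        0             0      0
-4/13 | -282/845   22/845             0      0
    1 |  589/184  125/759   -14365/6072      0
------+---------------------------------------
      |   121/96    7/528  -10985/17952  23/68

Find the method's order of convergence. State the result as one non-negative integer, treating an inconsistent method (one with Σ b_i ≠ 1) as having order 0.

b = (121/96, 7/528, -10985/17952, 23/68)
c = (0, -2, -4/13, 1)
Ac = (0, 0, -44/845, 55/138)
Σ b_i: 121/96·1 + 7/528·1 + (-10985/17952)·1 + 23/68·1 = 1 ✓
b·c: 7/528·(-2) + (-10985/17952)·(-4/13) + 23/68·1 = 1/2 ✓
b·c²: 7/528·4 + (-10985/17952)·16/169 + 23/68·1 = 1/3 ✓
b·Ac: (-10985/17952)·(-44/845) + 23/68·55/138 = 1/6 ✓
b·c³: 7/528·(-8) + (-10985/17952)·(-64/2197) + 23/68·1 = 1/4 ✓
b·(c∘Ac): (-10985/17952)·176/10985 + 23/68·55/138 = 1/8 ✓
b·Ac²: (-10985/17952)·88/845 + 23/68·10/23 = 1/12 ✓
b·A²c: 23/68·17/138 = 1/24 ✓; 4 stages ⇒ order 4.

4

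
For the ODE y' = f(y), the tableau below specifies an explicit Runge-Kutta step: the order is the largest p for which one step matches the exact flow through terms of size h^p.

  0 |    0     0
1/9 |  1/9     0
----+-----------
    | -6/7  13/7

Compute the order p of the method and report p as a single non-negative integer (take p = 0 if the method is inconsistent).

1

b = (-6/7, 13/7)
c = (0, 1/9)
Σ b_i: (-6/7)·1 + 13/7·1 = 1 ✓
b·c: 13/7·1/9 = 13/63 ≠ 1/2 ⇒ order 1.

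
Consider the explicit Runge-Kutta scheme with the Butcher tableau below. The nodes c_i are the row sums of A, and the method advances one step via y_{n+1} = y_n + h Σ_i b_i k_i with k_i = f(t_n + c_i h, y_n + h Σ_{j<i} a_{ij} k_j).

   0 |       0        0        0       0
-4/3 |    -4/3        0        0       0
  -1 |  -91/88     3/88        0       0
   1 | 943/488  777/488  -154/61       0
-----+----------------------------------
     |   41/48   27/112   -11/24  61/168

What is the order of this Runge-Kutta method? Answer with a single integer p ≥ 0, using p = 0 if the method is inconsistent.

b = (41/48, 27/112, -11/24, 61/168)
c = (0, -4/3, -1, 1)
Ac = (0, 0, -1/22, 49/122)
Σ b_i: 41/48·1 + 27/112·1 + (-11/24)·1 + 61/168·1 = 1 ✓
b·c: 27/112·(-4/3) + (-11/24)·(-1) + 61/168·1 = 1/2 ✓
b·c²: 27/112·16/9 + (-11/24)·1 + 61/168·1 = 1/3 ✓
b·Ac: (-11/24)·(-1/22) + 61/168·49/122 = 1/6 ✓
b·c³: 27/112·(-64/27) + (-11/24)·(-1) + 61/168·1 = 1/4 ✓
b·(c∘Ac): (-11/24)·1/22 + 61/168·49/122 = 1/8 ✓
b·Ac²: (-11/24)·2/33 + 61/168·56/183 = 1/12 ✓
b·A²c: 61/168·7/61 = 1/24 ✓; 4 stages ⇒ order 4.

4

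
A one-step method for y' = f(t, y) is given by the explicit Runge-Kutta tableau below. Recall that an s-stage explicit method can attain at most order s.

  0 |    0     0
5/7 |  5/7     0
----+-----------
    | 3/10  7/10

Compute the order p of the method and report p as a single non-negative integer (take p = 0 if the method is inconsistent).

2

b = (3/10, 7/10)
c = (0, 5/7)
Σ b_i: 3/10·1 + 7/10·1 = 1 ✓
b·c: 7/10·5/7 = 1/2 ✓; 2 stages ⇒ order 2.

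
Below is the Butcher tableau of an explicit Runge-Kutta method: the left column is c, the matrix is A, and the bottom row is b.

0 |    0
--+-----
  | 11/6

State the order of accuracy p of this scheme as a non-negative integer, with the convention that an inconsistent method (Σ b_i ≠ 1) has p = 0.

b = (11/6)
c = (0)
Σ b_i: 11/6·1 = 11/6 ≠ 1 ⇒ order 0.

0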